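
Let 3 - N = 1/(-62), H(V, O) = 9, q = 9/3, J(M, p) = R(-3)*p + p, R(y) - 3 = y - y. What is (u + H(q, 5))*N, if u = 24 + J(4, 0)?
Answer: 6171/62 ≈ 99.532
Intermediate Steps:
R(y) = 3 (R(y) = 3 + (y - y) = 3 + 0 = 3)
J(M, p) = 4*p (J(M, p) = 3*p + p = 4*p)
q = 3 (q = 9*(⅓) = 3)
u = 24 (u = 24 + 4*0 = 24 + 0 = 24)
N = 187/62 (N = 3 - 1/(-62) = 3 - 1*(-1/62) = 3 + 1/62 = 187/62 ≈ 3.0161)
(u + H(q, 5))*N = (24 + 9)*(187/62) = 33*(187/62) = 6171/62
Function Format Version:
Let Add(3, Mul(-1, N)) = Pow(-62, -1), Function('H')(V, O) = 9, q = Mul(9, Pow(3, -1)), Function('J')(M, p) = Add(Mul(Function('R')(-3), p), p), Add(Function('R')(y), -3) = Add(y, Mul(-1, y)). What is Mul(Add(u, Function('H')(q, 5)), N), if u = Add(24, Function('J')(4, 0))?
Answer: Rational(6171, 62) ≈ 99.532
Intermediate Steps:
Function('R')(y) = 3 (Function('R')(y) = Add(3, Add(y, Mul(-1, y))) = Add(3, 0) = 3)
Function('J')(M, p) = Mul(4, p) (Function('J')(M, p) = Add(Mul(3, p), p) = Mul(4, p))
q = 3 (q = Mul(9, Rational(1, 3)) = 3)
u = 24 (u = Add(24, Mul(4, 0)) = Add(24, 0) = 24)
N = Rational(187, 62) (N = Add(3, Mul(-1, Pow(-62, -1))) = Add(3, Mul(-1, Rational(-1, 62))) = Add(3, Rational(1, 62)) = Rational(187, 62) ≈ 3.0161)
Mul(Add(u, Function('H')(q, 5)), N) = Mul(Add(24, 9), Rational(187, 62)) = Mul(33, Rational(187, 62)) = Rational(6171, 62)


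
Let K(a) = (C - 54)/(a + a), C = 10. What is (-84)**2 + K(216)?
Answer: 762037/108 ≈ 7055.9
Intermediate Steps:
K(a) = -22/a (K(a) = (10 - 54)/(a + a) = -44*1/(2*a) = -22/a)
(-84)**2 + K(216) = (-84)**2 - 22/216 = 7056 - 22*1/216 = 7056 - 11/108 = 762037/108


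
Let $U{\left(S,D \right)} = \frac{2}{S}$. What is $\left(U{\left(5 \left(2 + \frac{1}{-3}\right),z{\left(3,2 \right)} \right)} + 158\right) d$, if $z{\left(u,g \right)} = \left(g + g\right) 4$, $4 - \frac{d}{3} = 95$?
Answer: $- \frac{1079988}{25} \approx -43200.0$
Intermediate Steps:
$d = -273$ ($d = 12 - 285 = -273$)
$z{\left(u,g \right)} = 8 g$ ($z{\left(u,g \right)} = 2 g 4 = 8 g$)
$\left(U{\left(5 \left(2 + \frac{1}{-3}\right),z{\left(3,2 \right)} \right)} + 158\right) d = \left(\frac{2}{5 \left(2 + \frac{1}{-3}\right)} + 158\right) \left(-273\right) = \left(\frac{2}{5 \left(2 - \frac{1}{3}\right)} + 158\right) \left(-273\right) = \left(\frac{2}{5 \cdot \frac{5}{3}} + 158\right) \left(-273\right) = \left(\frac{2}{\frac{25}{3}} + 158\right) \left(-273\right) = \left(2 \cdot \frac{3}{25} + 158\right) \left(-273\right) = \left(\frac{6}{25} + 158\right) \left(-273\right) = \frac{3956}{25} \left(-273\right) = - \frac{1079988}{25}$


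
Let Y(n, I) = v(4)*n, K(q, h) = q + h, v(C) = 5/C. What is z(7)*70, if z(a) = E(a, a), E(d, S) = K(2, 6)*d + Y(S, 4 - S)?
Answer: 9065/2 ≈ 4532.5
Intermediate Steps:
K(q, h) = h + q
Y(n, I) = 5*n/4 (Y(n, I) = (5/4)*n = (5*(¼))*n = 5*n/4)
E(d, S) = 8*d + 5*S/4 (E(d, S) = (6 + 2)*d + 5*S/4 = 8*d + 5*S/4)
z(a) = 37*a/4 (z(a) = 8*a + 5*a/4 = 37*a/4)
z(7)*70 = ((37/4)*7)*70 = (259/4)*70 = 9065/2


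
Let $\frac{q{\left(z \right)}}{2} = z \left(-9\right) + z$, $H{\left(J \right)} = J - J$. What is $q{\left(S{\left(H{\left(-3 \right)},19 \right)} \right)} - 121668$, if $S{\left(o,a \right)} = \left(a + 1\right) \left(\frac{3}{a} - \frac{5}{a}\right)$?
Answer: $- \frac{2311052}{19} \approx -1.2163 \cdot 10^{5}$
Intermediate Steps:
$H{\left(J \right)} = 0$
$S{\left(o,a \right)} = - \frac{2 \left(1 + a\right)}{a}$ ($S{\left(o,a \right)} = \left(1 + a\right) \left(- \frac{2}{a}\right) = - \frac{2 \left(1 + a\right)}{a}$)
$q{\left(z \right)} = - 16 z$ ($q{\left(z \right)} = 2 \left(z \left(-9\right) + z\right) = 2 \left(- 9 z + z\right) = 2 \left(- 8 z\right) = - 16 z$)
$q{\left(S{\left(H{\left(-3 \right)},19 \right)} \right)} - 121668 = - 16 \left(-2 - \frac{2}{19}\right) - 121668 = \left(-16\right) \left(- \frac{40}{19}\right) - 121668 = \frac{640}{19} - 121668 = - \frac{2311052}{19}$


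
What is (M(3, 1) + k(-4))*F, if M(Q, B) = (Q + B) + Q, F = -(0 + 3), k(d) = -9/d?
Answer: -111/4 ≈ -27.750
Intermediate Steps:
F = -3 (F = -1*3 = -3)
M(Q, B) = B + 2*Q (M(Q, B) = (B + Q) + Q = B + 2*Q)
(M(3, 1) + k(-4))*F = ((1 + 2*3) - 9/(-4))*(-3) = ((1 + 6) - 9*(-¼))*(-3) = (7 + 9/4)*(-3) = (37/4)*(-3) = -111/4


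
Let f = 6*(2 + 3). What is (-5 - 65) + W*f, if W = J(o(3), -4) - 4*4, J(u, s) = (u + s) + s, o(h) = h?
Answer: -700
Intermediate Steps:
J(u, s) = u + 2*s (J(u, s) = (s + u) + s = u + 2*s)
f = 30 (f = 6*5 = 30)
W = -21 (W = (3 + 2*(-4)) - 4*4 = (3 - 8) - 16 = -5 - 16 = -21)
(-5 - 65) + W*f = (-5 - 65) - 21*30 = -70 - 630 = -700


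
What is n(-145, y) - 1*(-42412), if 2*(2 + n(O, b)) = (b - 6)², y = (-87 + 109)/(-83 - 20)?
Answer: 450132490/10609 ≈ 42429.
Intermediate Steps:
y = -22/103 (y = 22/(-103) = 22*(-1/103) = -22/103 ≈ -0.21359)
n(O, b) = -2 + (-6 + b)²/2 (n(O, b) = -2 + (b - 6)²/2 = -2 + (-6 + b)²/2)
n(-145, y) - 1*(-42412) = (-2 + (-6 - 22/103)²/2) - 1*(-42412) = (-2 + (-640/103)²/2) + 42412 = (-2 + (½)*(409600/10609)) + 42412 = (-2 + 204800/10609) + 42412 = 183582/10609 + 42412 = 450132490/10609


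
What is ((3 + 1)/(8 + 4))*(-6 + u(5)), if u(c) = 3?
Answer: -1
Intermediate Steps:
((3 + 1)/(8 + 4))*(-6 + u(5)) = ((3 + 1)/(8 + 4))*(-6 + 3) = (4/12)*(-3) = (4*(1/12))*(-3) = (⅓)*(-3) = -1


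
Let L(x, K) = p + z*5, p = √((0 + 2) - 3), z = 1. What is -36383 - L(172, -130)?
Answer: -36388 - I ≈ -36388.0 - 1.0*I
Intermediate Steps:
p = I (p = √(2 - 3) = √(-1) = I ≈ 1.0*I)
L(x, K) = 5 + I (L(x, K) = I + 1*5 = I + 5 = 5 + I)
-36383 - L(172, -130) = -36383 - (5 + I) = -36383 + (-5 - I) = -36388 - I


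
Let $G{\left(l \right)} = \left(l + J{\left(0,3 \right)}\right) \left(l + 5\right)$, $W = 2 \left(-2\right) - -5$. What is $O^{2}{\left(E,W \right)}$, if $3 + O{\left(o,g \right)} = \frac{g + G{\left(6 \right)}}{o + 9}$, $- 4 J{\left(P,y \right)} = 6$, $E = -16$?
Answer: $\frac{20449}{196} \approx 104.33$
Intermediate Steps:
$W = 1$ ($W = -4 + 5 = 1$)
$J{\left(P,y \right)} = - \frac{3}{2}$ ($J{\left(P,y \right)} = \left(- \frac{1}{4}\right) 6 = - \frac{3}{2}$)
$G{\left(l \right)} = \left(5 + l\right) \left(- \frac{3}{2} + l\right)$ ($G{\left(l \right)} = \left(l - \frac{3}{2}\right) \left(l + 5\right) = \left(- \frac{3}{2} + l\right) \left(5 + l\right) = \left(5 + l\right) \left(- \frac{3}{2} + l\right)$)
$O{\left(o,g \right)} = -3 + \frac{\frac{99}{2} + g}{9 + o}$ ($O{\left(o,g \right)} = -3 + \frac{g + \left(- \frac{15}{2} + 6^{2} + \frac{7}{2} \cdot 6\right)}{o + 9} = -3 + \frac{g + \left(- \frac{15}{2} + 36 + 21\right)}{9 + o} = -3 + \frac{g + \frac{99}{2}}{9 + o} = -3 + \frac{\frac{99}{2} + g}{9 + o}$)
$O^{2}{\left(E,W \right)} = \left(\frac{\frac{45}{2} + 1 - -48}{9 - 16}\right)^{2} = \left(\frac{\frac{45}{2} + 1 + 48}{-7}\right)^{2} = \left(\left(- \frac{1}{7}\right) \frac{143}{2}\right)^{2} = \left(- \frac{143}{14}\right)^{2} = \frac{20449}{196}$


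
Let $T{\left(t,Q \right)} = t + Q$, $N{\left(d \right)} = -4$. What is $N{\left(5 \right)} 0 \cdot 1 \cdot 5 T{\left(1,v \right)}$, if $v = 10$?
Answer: $0$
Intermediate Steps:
$T{\left(t,Q \right)} = Q + t$
$N{\left(5 \right)} 0 \cdot 1 \cdot 5 T{\left(1,v \right)} = - 4 \cdot 0 \cdot 1 \cdot 5 \left(10 + 1\right) = - 4 \cdot 0 \cdot 5 \cdot 11 = \left(-4\right) 0 \cdot 11 = 0 \cdot 11 = 0$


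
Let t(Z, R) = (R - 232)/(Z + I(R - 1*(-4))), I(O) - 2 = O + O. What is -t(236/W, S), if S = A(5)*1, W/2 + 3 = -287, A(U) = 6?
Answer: 32770/3131 ≈ 10.466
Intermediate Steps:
I(O) = 2 + 2*O (I(O) = 2 + (O + O) = 2 + 2*O)
W = -580 (W = -6 + 2*(-287) = -6 - 574 = -580)
S = 6 (S = 6*1 = 6)
t(Z, R) = (-232 + R)/(10 + Z + 2*R) (t(Z, R) = (R - 232)/(Z + (2 + 2*(R - 1*(-4)))) = (-232 + R)/(Z + (2 + 2*(R + 4))) = (-232 + R)/(Z + (2 + 2*(4 + R))) = (-232 + R)/(Z + (2 + (8 + 2*R))) = (-232 + R)/(Z + (10 + 2*R)) = (-232 + R)/(10 + Z + 2*R))
-t(236/W, S) = -(-232 + 6)/(10 + 236/(-580) + 2*6) = -(-226)/(10 + 236*(-1/580) + 12) = -(-226)/(10 - 59/145 + 12) = -(-226)/3131/145 = -145*(-226)/3131 = -1*(-32770/3131) = 32770/3131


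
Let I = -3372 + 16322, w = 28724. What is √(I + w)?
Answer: √41674 ≈ 204.14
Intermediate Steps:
I = 12950
√(I + w) = √(12950 + 28724) = √41674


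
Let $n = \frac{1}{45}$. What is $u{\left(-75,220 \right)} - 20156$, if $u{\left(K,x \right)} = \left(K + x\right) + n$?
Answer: $- \frac{900494}{45} \approx -20011.0$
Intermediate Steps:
$n = \frac{1}{45} \approx 0.022222$
$u{\left(K,x \right)} = \frac{1}{45} + K + x$ ($u{\left(K,x \right)} = \left(K + x\right) + \frac{1}{45} = \frac{1}{45} + K + x$)
$u{\left(-75,220 \right)} - 20156 = \left(\frac{1}{45} - 75 + 220\right) - 20156 = \frac{6526}{45} - 20156 = - \frac{900494}{45}$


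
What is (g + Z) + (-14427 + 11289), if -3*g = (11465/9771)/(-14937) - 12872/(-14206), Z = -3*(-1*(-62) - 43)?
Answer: -9937505355194162/3110036339943 ≈ -3195.3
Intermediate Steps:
Z = -57 (Z = -3*(62 - 43) = -3*19 = -57)
g = -939249076277/3110036339943 (g = -((11465/9771)/(-14937) - 12872/(-14206))/3 = -((11465*(1/9771))*(-1/14937) - 12872*(-1/14206))/3 = -((11465/9771)*(-1/14937) + 6436/7103)/3 = -(-11465/145949427 + 6436/7103)/3 = -⅓*939249076277/1036678779981 = -939249076277/3110036339943 ≈ -0.30201)
(g + Z) + (-14427 + 11289) = (-939249076277/3110036339943 - 57) + (-14427 + 11289) = -178211320453028/3110036339943 - 3138 = -9937505355194162/3110036339943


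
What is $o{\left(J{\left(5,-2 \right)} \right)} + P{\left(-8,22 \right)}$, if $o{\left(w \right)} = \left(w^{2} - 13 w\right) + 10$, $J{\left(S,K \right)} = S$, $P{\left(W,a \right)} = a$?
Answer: $-8$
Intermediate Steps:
$o{\left(w \right)} = 10 + w^{2} - 13 w$
$o{\left(J{\left(5,-2 \right)} \right)} + P{\left(-8,22 \right)} = \left(10 + 5^{2} - 65\right) + 22 = \left(10 + 25 - 65\right) + 22 = -30 + 22 = -8$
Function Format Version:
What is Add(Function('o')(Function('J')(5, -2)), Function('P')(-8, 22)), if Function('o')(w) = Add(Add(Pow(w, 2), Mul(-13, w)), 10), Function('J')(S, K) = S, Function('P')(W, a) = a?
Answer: -8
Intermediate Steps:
Function('o')(w) = Add(10, Pow(w, 2), Mul(-13, w))
Add(Function('o')(Function('J')(5, -2)), Function('P')(-8, 22)) = Add(Add(10, Pow(5, 2), Mul(-13, 5)), 22) = Add(Add(10, 25, -65), 22) = Add(-30, 22) = -8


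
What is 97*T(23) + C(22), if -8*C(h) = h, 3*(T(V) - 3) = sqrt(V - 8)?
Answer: 1153/4 + 97*sqrt(15)/3 ≈ 413.48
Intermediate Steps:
T(V) = 3 + sqrt(-8 + V)/3 (T(V) = 3 + sqrt(V - 8)/3 = 3 + sqrt(-8 + V)/3)
C(h) = -h/8
97*T(23) + C(22) = 97*(3 + sqrt(-8 + 23)/3) - 1/8*22 = 97*(3 + sqrt(15)/3) - 11/4 = (291 + 97*sqrt(15)/3) - 11/4 = 1153/4 + 97*sqrt(15)/3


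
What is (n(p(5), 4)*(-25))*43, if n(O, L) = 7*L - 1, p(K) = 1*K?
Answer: -29025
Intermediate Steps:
p(K) = K
n(O, L) = -1 + 7*L
(n(p(5), 4)*(-25))*43 = ((-1 + 7*4)*(-25))*43 = ((-1 + 28)*(-25))*43 = (27*(-25))*43 = -675*43 = -29025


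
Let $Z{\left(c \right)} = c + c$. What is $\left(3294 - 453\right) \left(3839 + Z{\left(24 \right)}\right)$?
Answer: $11042967$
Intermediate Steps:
$Z{\left(c \right)} = 2 c$
$\left(3294 - 453\right) \left(3839 + Z{\left(24 \right)}\right) = \left(3294 - 453\right) \left(3839 + 2 \cdot 24\right) = 2841 \left(3839 + 48\right) = 2841 \cdot 3887 = 11042967$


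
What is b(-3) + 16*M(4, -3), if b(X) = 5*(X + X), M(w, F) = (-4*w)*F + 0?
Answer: 738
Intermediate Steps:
M(w, F) = -4*F*w (M(w, F) = -4*F*w + 0 = -4*F*w)
b(X) = 10*X (b(X) = 5*(2*X) = 10*X)
b(-3) + 16*M(4, -3) = 10*(-3) + 16*(-4*(-3)*4) = -30 + 16*48 = -30 + 768 = 738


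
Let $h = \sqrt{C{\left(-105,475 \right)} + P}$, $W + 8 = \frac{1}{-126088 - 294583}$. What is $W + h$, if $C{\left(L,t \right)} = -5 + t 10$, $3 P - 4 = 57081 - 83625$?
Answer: $- \frac{3365369}{420671} + \frac{i \sqrt{36915}}{3} \approx -8.0 + 64.044 i$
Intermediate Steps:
$P = - \frac{26540}{3}$ ($P = \frac{4}{3} + \frac{57081 - 83625}{3} = \frac{4}{3} + \frac{1}{3} \left(-26544\right) = \frac{4}{3} - 8848 = - \frac{26540}{3} \approx -8846.7$)
$C{\left(L,t \right)} = -5 + 10 t$
$W = - \frac{3365369}{420671}$ ($W = -8 + \frac{1}{-126088 - 294583} = -8 + \frac{1}{-420671} = -8 - \frac{1}{420671} = - \frac{3365369}{420671} \approx -8.0$)
$h = \frac{i \sqrt{36915}}{3}$ ($h = \sqrt{\left(-5 + 10 \cdot 475\right) - \frac{26540}{3}} = \sqrt{\left(-5 + 4750\right) - \frac{26540}{3}} = \sqrt{4745 - \frac{26540}{3}} = \sqrt{- \frac{12305}{3}} = \frac{i \sqrt{36915}}{3} \approx 64.044 i$)
$W + h = - \frac{3365369}{420671} + \frac{i \sqrt{36915}}{3}$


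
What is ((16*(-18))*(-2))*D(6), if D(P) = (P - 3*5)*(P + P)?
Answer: -62208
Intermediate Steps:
D(P) = 2*P*(-15 + P) (D(P) = (P - 15)*(2*P) = (-15 + P)*(2*P) = 2*P*(-15 + P))
((16*(-18))*(-2))*D(6) = ((16*(-18))*(-2))*(2*6*(-15 + 6)) = (-288*(-2))*(2*6*(-9)) = 576*(-108) = -62208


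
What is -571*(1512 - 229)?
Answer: -732593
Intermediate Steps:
-571*(1512 - 229) = -571*1283 = -732593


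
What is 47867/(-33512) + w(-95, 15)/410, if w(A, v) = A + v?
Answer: -2230643/1373992 ≈ -1.6235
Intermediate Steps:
47867/(-33512) + w(-95, 15)/410 = 47867/(-33512) + (-95 + 15)/410 = 47867*(-1/33512) - 80*1/410 = -47867/33512 - 8/41 = -2230643/1373992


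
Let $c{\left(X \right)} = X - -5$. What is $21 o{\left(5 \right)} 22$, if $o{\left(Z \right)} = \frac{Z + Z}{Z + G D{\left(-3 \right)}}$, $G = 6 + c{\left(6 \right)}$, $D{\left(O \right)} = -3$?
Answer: $- \frac{2310}{23} \approx -100.43$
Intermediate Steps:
$c{\left(X \right)} = 5 + X$ ($c{\left(X \right)} = X + 5 = 5 + X$)
$G = 17$ ($G = 6 + \left(5 + 6\right) = 6 + 11 = 17$)
$o{\left(Z \right)} = \frac{2 Z}{-51 + Z}$ ($o{\left(Z \right)} = \frac{Z + Z}{Z + 17 \left(-3\right)} = \frac{2 Z}{Z - 51} = \frac{2 Z}{-51 + Z}$)
$21 o{\left(5 \right)} 22 = 21 \cdot 2 \cdot 5 \frac{1}{-51 + 5} \cdot 22 = 21 \cdot 2 \cdot 5 \frac{1}{-46} \cdot 22 = 21 \cdot 2 \cdot 5 \left(- \frac{1}{46}\right) 22 = 21 \left(- \frac{5}{23}\right) 22 = \left(- \frac{105}{23}\right) 22 = - \frac{2310}{23}$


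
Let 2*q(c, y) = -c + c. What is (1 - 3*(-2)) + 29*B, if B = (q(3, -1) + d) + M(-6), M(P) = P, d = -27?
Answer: -950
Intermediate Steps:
q(c, y) = 0 (q(c, y) = (-c + c)/2 = (½)*0 = 0)
B = -33 (B = (0 - 27) - 6 = -27 - 6 = -33)
(1 - 3*(-2)) + 29*B = (1 - 3*(-2)) + 29*(-33) = (1 + 6) - 957 = 7 - 957 = -950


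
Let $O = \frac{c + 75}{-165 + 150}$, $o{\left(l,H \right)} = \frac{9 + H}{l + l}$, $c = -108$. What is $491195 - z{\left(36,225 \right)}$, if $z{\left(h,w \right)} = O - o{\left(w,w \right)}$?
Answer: $\frac{12279833}{25} \approx 4.9119 \cdot 10^{5}$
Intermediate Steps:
$o{\left(l,H \right)} = \frac{9 + H}{2 l}$
$O = \frac{11}{5}$ ($O = \frac{-108 + 75}{-165 + 150} = - \frac{33}{-15} = \left(-33\right) \left(- \frac{1}{15}\right) = \frac{11}{5} \approx 2.2$)
$z{\left(h,w \right)} = \frac{11}{5} - \frac{9 + w}{2 w}$
$491195 - z{\left(36,225 \right)} = 491195 - \frac{-45 + 17 \cdot 225}{10 \cdot 225} = 491195 - \frac{1}{10} \cdot \frac{1}{225} \left(-45 + 3825\right) = 491195 - \frac{1}{10} \cdot \frac{1}{225} \cdot 3780 = 491195 - \frac{42}{25} = \frac{12279833}{25}$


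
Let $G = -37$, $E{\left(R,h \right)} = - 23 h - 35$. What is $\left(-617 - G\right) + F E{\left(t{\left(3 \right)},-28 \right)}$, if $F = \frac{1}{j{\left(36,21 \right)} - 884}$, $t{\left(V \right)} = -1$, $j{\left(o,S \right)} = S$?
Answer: $- \frac{501149}{863} \approx -580.71$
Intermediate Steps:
$E{\left(R,h \right)} = -35 - 23 h$
$F = - \frac{1}{863}$ ($F = \frac{1}{21 - 884} = \frac{1}{-863} = - \frac{1}{863} \approx -0.0011587$)
$\left(-617 - G\right) + F E{\left(t{\left(3 \right)},-28 \right)} = \left(-617 - -37\right) - \frac{-35 - -644}{863} = \left(-617 + 37\right) - \frac{-35 + 644}{863} = -580 - \frac{609}{863} = - \frac{501149}{863}$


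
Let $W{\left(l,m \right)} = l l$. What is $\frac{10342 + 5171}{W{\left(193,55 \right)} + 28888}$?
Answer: $\frac{15513}{66137} \approx 0.23456$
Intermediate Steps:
$W{\left(l,m \right)} = l^{2}$
$\frac{10342 + 5171}{W{\left(193,55 \right)} + 28888} = \frac{10342 + 5171}{193^{2} + 28888} = \frac{15513}{37249 + 28888} = \frac{15513}{66137}$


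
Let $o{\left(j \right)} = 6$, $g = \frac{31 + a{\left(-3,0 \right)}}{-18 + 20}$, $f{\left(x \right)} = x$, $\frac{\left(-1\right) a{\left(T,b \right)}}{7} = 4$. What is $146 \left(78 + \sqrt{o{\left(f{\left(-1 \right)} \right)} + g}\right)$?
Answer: $11388 + 73 \sqrt{30} \approx 11788.0$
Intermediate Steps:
$a{\left(T,b \right)} = -28$ ($a{\left(T,b \right)} = \left(-7\right) 4 = -28$)
$g = \frac{3}{2}$ ($g = \frac{31 - 28}{-18 + 20} = \frac{3}{2} \approx 1.5$)
$146 \left(78 + \sqrt{o{\left(f{\left(-1 \right)} \right)} + g}\right) = 146 \left(78 + \sqrt{6 + \frac{3}{2}}\right) = 146 \left(78 + \sqrt{\frac{15}{2}}\right) = 146 \left(78 + \frac{\sqrt{30}}{2}\right) = 11388 + 73 \sqrt{30}$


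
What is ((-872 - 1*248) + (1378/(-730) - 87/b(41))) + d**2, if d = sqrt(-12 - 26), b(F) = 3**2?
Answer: -1280662/1095 ≈ -1169.6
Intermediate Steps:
b(F) = 9
d = I*sqrt(38) (d = sqrt(-38) = I*sqrt(38) ≈ 6.1644*I)
((-872 - 1*248) + (1378/(-730) - 87/b(41))) + d**2 = ((-872 - 1*248) + (1378/(-730) - 87/9)) + (I*sqrt(38))**2 = ((-872 - 248) + (1378*(-1/730) - 87*1/9)) - 38 = (-1120 + (-689/365 - 29/3)) - 38 = (-1120 - 12652/1095) - 38 = -1239052/1095 - 38 = -1280662/1095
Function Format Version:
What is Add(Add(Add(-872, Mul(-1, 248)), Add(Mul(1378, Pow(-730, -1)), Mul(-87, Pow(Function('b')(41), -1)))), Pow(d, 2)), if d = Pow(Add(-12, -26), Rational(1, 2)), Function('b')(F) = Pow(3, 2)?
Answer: Rational(-1280662, 1095) ≈ -1169.6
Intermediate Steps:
Function('b')(F) = 9
d = Mul(I, Pow(38, Rational(1, 2))) (d = Pow(-38, Rational(1, 2)) = Mul(I, Pow(38, Rational(1, 2))) ≈ Mul(6.1644, I))
Add(Add(Add(-872, Mul(-1, 248)), Add(Mul(1378, Pow(-730, -1)), Mul(-87, Pow(Function('b')(41), -1)))), Pow(d, 2)) = Add(Add(Add(-872, Mul(-1, 248)), Add(Mul(1378, Pow(-730, -1)), Mul(-87, Pow(9, -1)))), Pow(Mul(I, Pow(38, Rational(1, 2))), 2)) = Add(Add(Add(-872, -248), Add(Mul(1378, Rational(-1, 730)), Mul(-87, Rational(1, 9)))), -38) = Add(Add(-1120, Add(Rational(-689, 365), Rational(-29, 3))), -38) = Add(Add(-1120, Rational(-12652, 1095)), -38) = Add(Rational(-1239052, 1095), -38) = Rational(-1280662, 1095)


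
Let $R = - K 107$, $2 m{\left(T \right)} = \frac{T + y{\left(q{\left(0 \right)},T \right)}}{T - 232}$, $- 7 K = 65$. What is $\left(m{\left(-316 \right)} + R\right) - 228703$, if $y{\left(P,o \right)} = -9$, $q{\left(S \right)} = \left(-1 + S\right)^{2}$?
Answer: $- \frac{1746984461}{7672} \approx -2.2771 \cdot 10^{5}$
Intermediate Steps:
$K = - \frac{65}{7}$ ($K = \left(- \frac{1}{7}\right) 65 = - \frac{65}{7} \approx -9.2857$)
$m{\left(T \right)} = \frac{-9 + T}{2 \left(-232 + T\right)}$ ($m{\left(T \right)} = \frac{\left(T - 9\right) \frac{1}{T - 232}}{2} = \frac{\left(-9 + T\right) \frac{1}{-232 + T}}{2} = \frac{\frac{1}{-232 + T} \left(-9 + T\right)}{2} = \frac{-9 + T}{2 \left(-232 + T\right)}$)
$R = \frac{6955}{7}$ ($R = \left(-1\right) \left(- \frac{65}{7}\right) 107 = \frac{65}{7} \cdot 107 = \frac{6955}{7} \approx 993.57$)
$\left(m{\left(-316 \right)} + R\right) - 228703 = \left(\frac{-9 - 316}{2 \left(-232 - 316\right)} + \frac{6955}{7}\right) - 228703 = \left(\frac{1}{2} \frac{1}{-548} \left(-325\right) + \frac{6955}{7}\right) - 228703 = \left(\frac{1}{2} \left(- \frac{1}{548}\right) \left(-325\right) + \frac{6955}{7}\right) - 228703 = \left(\frac{325}{1096} + \frac{6955}{7}\right) - 228703 = \frac{7624955}{7672} - 228703 = - \frac{1746984461}{7672}$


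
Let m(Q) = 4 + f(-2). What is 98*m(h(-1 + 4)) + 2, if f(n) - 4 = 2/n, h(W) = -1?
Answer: 688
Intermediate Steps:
f(n) = 4 + 2/n
m(Q) = 7 (m(Q) = 4 + (4 + 2/(-2)) = 4 + (4 + 2*(-1/2)) = 4 + (4 - 1) = 4 + 3 = 7)
98*m(h(-1 + 4)) + 2 = 98*7 + 2 = 686 + 2 = 688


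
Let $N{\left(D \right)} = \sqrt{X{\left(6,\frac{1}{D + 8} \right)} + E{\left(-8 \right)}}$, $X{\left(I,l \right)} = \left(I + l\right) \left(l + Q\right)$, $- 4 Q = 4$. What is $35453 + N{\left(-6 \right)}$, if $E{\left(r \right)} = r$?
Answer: $35453 + \frac{3 i \sqrt{5}}{2} \approx 35453.0 + 3.3541 i$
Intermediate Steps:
$Q = -1$ ($Q = \left(- \frac{1}{4}\right) 4 = -1$)
$X{\left(I,l \right)} = \left(-1 + l\right) \left(I + l\right)$ ($X{\left(I,l \right)} = \left(I + l\right) \left(l - 1\right) = \left(I + l\right) \left(-1 + l\right) = \left(-1 + l\right) \left(I + l\right)$)
$N{\left(D \right)} = \sqrt{-14 + \frac{1}{\left(8 + D\right)^{2}} + \frac{5}{8 + D}}$ ($N{\left(D \right)} = \sqrt{\left(\left(\frac{1}{D + 8}\right)^{2} - 6 - \frac{1}{D + 8} + \frac{6}{D + 8}\right) - 8} = \sqrt{\left(\left(\frac{1}{8 + D}\right)^{2} - 6 - \frac{1}{8 + D} + \frac{6}{8 + D}\right) - 8} = \sqrt{\left(\frac{1}{\left(8 + D\right)^{2}} - 6 - \frac{1}{8 + D} + \frac{6}{8 + D}\right) - 8} = \sqrt{\left(-6 + \frac{1}{\left(8 + D\right)^{2}} + \frac{5}{8 + D}\right) - 8} = \sqrt{-14 + \frac{1}{\left(8 + D\right)^{2}} + \frac{5}{8 + D}}$)
$35453 + N{\left(-6 \right)} = 35453 + \sqrt{-14 + \frac{5}{8 - 6} + \frac{8}{\left(8 - 6\right)^{3}} - \frac{6}{\left(8 - 6\right)^{3}}} = 35453 + \sqrt{-14 + \frac{5}{2} + \frac{8}{8} - \frac{6}{8}} = 35453 + \sqrt{-14 + 5 \cdot \frac{1}{2} + 8 \cdot \frac{1}{8} - \frac{3}{4}} = 35453 + \sqrt{-14 + \frac{5}{2} + 1 - \frac{3}{4}} = 35453 + \sqrt{- \frac{45}{4}} = 35453 + \frac{3 i \sqrt{5}}{2}$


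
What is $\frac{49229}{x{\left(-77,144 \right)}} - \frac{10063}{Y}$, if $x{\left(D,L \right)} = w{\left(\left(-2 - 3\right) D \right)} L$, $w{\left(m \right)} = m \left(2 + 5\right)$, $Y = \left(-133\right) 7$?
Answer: $\frac{80634311}{7373520} \approx 10.936$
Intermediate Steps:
$Y = -931$
$w{\left(m \right)} = 7 m$ ($w{\left(m \right)} = m 7 = 7 m$)
$x{\left(D,L \right)} = - 35 D L$ ($x{\left(D,L \right)} = 7 \left(-2 - 3\right) D L = 7 \left(- 5 D\right) L = - 35 D L$)
$\frac{49229}{x{\left(-77,144 \right)}} - \frac{10063}{Y} = \frac{49229}{\left(-35\right) \left(-77\right) 144} - \frac{10063}{-931} = \frac{49229}{388080} - - \frac{10063}{931} = 49229 \cdot \frac{1}{388080} + \frac{10063}{931} = \frac{49229}{388080} + \frac{10063}{931} = \frac{80634311}{7373520}$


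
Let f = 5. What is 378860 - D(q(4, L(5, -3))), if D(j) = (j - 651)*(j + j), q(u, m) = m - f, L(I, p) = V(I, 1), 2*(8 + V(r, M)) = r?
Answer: 729937/2 ≈ 3.6497e+5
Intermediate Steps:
V(r, M) = -8 + r/2
L(I, p) = -8 + I/2
q(u, m) = -5 + m (q(u, m) = m - 1*5 = m - 5 = -5 + m)
D(j) = 2*j*(-651 + j) (D(j) = (-651 + j)*(2*j) = 2*j*(-651 + j))
378860 - D(q(4, L(5, -3))) = 378860 - 2*(-5 + (-8 + (½)*5))*(-651 + (-5 + (-8 + (½)*5))) = 378860 - 2*(-5 + (-8 + 5/2))*(-651 + (-5 + (-8 + 5/2))) = 378860 - 2*(-5 - 11/2)*(-651 + (-5 - 11/2)) = 378860 - 2*(-21)*(-651 - 21/2)/2 = 378860 - 2*(-21)*(-1323)/(2*2) = 378860 - 1*27783/2 = 378860 - 27783/2 = 729937/2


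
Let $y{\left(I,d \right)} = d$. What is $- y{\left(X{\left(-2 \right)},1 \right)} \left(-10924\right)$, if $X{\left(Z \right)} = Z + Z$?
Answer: $10924$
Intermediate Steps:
$X{\left(Z \right)} = 2 Z$
$- y{\left(X{\left(-2 \right)},1 \right)} \left(-10924\right) = - 1 \left(-10924\right) = \left(-1\right) \left(-10924\right) = 10924$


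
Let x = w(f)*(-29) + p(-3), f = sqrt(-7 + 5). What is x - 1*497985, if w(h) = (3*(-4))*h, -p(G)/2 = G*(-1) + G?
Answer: -497985 + 348*I*sqrt(2) ≈ -4.9799e+5 + 492.15*I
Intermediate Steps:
f = I*sqrt(2) (f = sqrt(-2) = I*sqrt(2) ≈ 1.4142*I)
p(G) = 0 (p(G) = -2*(G*(-1) + G) = -2*(-G + G) = -2*0 = 0)
w(h) = -12*h
x = 348*I*sqrt(2) (x = -12*I*sqrt(2)*(-29) + 0 = 348*I*sqrt(2) + 0 = 348*I*sqrt(2) ≈ 492.15*I)
x - 1*497985 = 348*I*sqrt(2) - 1*497985 = 348*I*sqrt(2) - 497985 = -497985 + 348*I*sqrt(2)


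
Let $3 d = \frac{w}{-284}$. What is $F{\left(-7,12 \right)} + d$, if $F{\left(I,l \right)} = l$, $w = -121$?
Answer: $\frac{10345}{852} \approx 12.142$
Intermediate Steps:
$d = \frac{121}{852}$ ($d = \frac{\left(-121\right) \frac{1}{-284}}{3} = \frac{\left(-121\right) \left(- \frac{1}{284}\right)}{3} = \frac{1}{3} \cdot \frac{121}{284} = \frac{121}{852} \approx 0.14202$)
$F{\left(-7,12 \right)} + d = 12 + \frac{121}{852} = \frac{10345}{852}$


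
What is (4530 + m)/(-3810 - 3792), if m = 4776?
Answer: -1551/1267 ≈ -1.2242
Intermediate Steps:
(4530 + m)/(-3810 - 3792) = (4530 + 4776)/(-3810 - 3792) = 9306/(-7602) = 9306*(-1/7602) = -1551/1267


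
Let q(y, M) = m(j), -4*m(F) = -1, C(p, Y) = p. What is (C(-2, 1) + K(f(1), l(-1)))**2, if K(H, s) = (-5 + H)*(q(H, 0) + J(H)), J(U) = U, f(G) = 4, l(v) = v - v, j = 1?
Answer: 625/16 ≈ 39.063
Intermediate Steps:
l(v) = 0
m(F) = 1/4 (m(F) = -1/4*(-1) = 1/4)
q(y, M) = 1/4
K(H, s) = (-5 + H)*(1/4 + H)
(C(-2, 1) + K(f(1), l(-1)))**2 = (-2 + (-5/4 + 4**2 - 19/4*4))**2 = (-2 + (-5/4 + 16 - 19))**2 = (-2 - 17/4)**2 = (-25/4)**2 = 625/16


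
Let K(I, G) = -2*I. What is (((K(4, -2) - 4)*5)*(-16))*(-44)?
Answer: -42240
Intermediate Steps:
(((K(4, -2) - 4)*5)*(-16))*(-44) = (((-2*4 - 4)*5)*(-16))*(-44) = (((-8 - 4)*5)*(-16))*(-44) = (-12*5*(-16))*(-44) = -60*(-16)*(-44) = 960*(-44) = -42240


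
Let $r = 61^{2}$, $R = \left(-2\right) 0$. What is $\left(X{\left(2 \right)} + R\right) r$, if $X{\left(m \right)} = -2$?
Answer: $-7442$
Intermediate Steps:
$R = 0$
$r = 3721$
$\left(X{\left(2 \right)} + R\right) r = \left(-2 + 0\right) 3721 = \left(-2\right) 3721 = -7442$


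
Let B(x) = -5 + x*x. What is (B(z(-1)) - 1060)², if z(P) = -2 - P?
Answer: 1132096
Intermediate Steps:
B(x) = -5 + x²
(B(z(-1)) - 1060)² = ((-5 + (-2 - 1*(-1))²) - 1060)² = ((-5 + (-2 + 1)²) - 1060)² = ((-5 + (-1)²) - 1060)² = ((-5 + 1) - 1060)² = (-4 - 1060)² = (-1064)² = 1132096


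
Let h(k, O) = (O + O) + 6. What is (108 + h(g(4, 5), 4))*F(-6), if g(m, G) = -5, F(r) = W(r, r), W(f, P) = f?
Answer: -732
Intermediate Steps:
F(r) = r
h(k, O) = 6 + 2*O (h(k, O) = 2*O + 6 = 6 + 2*O)
(108 + h(g(4, 5), 4))*F(-6) = (108 + (6 + 2*4))*(-6) = (108 + (6 + 8))*(-6) = (108 + 14)*(-6) = 122*(-6) = -732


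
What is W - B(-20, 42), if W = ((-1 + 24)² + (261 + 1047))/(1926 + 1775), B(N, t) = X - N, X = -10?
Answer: -35173/3701 ≈ -9.5036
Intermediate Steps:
B(N, t) = -10 - N
W = 1837/3701 (W = (23² + 1308)/3701 = (529 + 1308)*(1/3701) = 1837*(1/3701) = 1837/3701 ≈ 0.49635)
W - B(-20, 42) = 1837/3701 - (-10 - 1*(-20)) = 1837/3701 - (-10 + 20) = 1837/3701 - 1*10 = 1837/3701 - 10 = -35173/3701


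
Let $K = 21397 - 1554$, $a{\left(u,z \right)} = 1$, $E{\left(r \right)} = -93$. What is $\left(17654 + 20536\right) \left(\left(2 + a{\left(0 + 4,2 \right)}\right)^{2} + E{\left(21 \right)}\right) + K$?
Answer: $-3188117$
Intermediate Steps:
$K = 19843$ ($K = 21397 - 1554 = 19843$)
$\left(17654 + 20536\right) \left(\left(2 + a{\left(0 + 4,2 \right)}\right)^{2} + E{\left(21 \right)}\right) + K = \left(17654 + 20536\right) \left(\left(2 + 1\right)^{2} - 93\right) + 19843 = 38190 \left(3^{2} - 93\right) + 19843 = 38190 \left(9 - 93\right) + 19843 = 38190 \left(-84\right) + 19843 = -3207960 + 19843 = -3188117$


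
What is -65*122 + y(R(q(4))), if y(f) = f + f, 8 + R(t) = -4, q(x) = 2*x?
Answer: -7954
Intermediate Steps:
R(t) = -12 (R(t) = -8 - 4 = -12)
y(f) = 2*f
-65*122 + y(R(q(4))) = -65*122 + 2*(-12) = -7930 - 24 = -7954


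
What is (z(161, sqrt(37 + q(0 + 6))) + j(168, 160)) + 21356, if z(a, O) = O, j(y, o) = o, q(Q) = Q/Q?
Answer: 21516 + sqrt(38) ≈ 21522.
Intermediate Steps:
q(Q) = 1
(z(161, sqrt(37 + q(0 + 6))) + j(168, 160)) + 21356 = (sqrt(37 + 1) + 160) + 21356 = (sqrt(38) + 160) + 21356 = (160 + sqrt(38)) + 21356 = 21516 + sqrt(38)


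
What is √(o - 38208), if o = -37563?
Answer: 3*I*√8419 ≈ 275.27*I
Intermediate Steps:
√(o - 38208) = √(-37563 - 38208) = √(-75771) = 3*I*√8419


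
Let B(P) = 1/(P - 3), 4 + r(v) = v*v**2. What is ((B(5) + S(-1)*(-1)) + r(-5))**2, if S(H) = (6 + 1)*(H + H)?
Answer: 52441/4 ≈ 13110.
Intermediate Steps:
r(v) = -4 + v**3 (r(v) = -4 + v*v**2 = -4 + v**3)
S(H) = 14*H (S(H) = 7*(2*H) = 14*H)
B(P) = 1/(-3 + P)
((B(5) + S(-1)*(-1)) + r(-5))**2 = ((1/(-3 + 5) + (14*(-1))*(-1)) + (-4 + (-5)**3))**2 = ((1/2 - 14*(-1)) + (-4 - 125))**2 = ((1/2 + 14) - 129)**2 = (29/2 - 129)**2 = (-229/2)**2 = 52441/4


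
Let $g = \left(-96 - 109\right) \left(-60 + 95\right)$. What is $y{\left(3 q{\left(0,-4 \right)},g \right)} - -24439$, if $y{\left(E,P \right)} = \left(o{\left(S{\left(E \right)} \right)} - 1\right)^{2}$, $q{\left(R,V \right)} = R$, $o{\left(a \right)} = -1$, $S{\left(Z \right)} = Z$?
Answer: $24443$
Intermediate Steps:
$g = -7175$ ($g = \left(-205\right) 35 = -7175$)
$y{\left(E,P \right)} = 4$ ($y{\left(E,P \right)} = \left(-1 - 1\right)^{2} = \left(-2\right)^{2} = 4$)
$y{\left(3 q{\left(0,-4 \right)},g \right)} - -24439 = 4 - -24439 = 4 + 24439 = 24443$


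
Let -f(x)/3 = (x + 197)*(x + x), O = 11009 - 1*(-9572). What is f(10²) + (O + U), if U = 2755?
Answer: -154864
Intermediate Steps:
O = 20581 (O = 11009 + 9572 = 20581)
f(x) = -6*x*(197 + x) (f(x) = -3*(x + 197)*(x + x) = -3*(197 + x)*2*x = -6*x*(197 + x))
f(10²) + (O + U) = -6*10²*(197 + 10²) + (20581 + 2755) = -6*100*(197 + 100) + 23336 = -6*100*297 + 23336 = -178200 + 23336 = -154864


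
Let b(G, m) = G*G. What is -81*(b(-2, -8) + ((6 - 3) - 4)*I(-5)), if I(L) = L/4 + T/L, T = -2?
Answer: -7857/20 ≈ -392.85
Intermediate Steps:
b(G, m) = G**2
I(L) = -2/L + L/4 (I(L) = L/4 - 2/L = -2/L + L/4)
-81*(b(-2, -8) + ((6 - 3) - 4)*I(-5)) = -81*((-2)**2 + ((6 - 3) - 4)*(-2/(-5) + (1/4)*(-5))) = -81*(4 + (3 - 4)*(-2*(-1/5) - 5/4)) = -81*(4 - (2/5 - 5/4)) = -81*(4 - 1*(-17/20)) = -81*(4 + 17/20) = -81*97/20 = -7857/20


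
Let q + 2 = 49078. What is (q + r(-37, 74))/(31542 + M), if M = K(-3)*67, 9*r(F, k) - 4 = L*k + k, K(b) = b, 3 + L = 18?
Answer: 49208/31341 ≈ 1.5701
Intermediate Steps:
L = 15 (L = -3 + 18 = 15)
r(F, k) = 4/9 + 16*k/9 (r(F, k) = 4/9 + (15*k + k)/9 = 4/9 + (16*k)/9 = 4/9 + 16*k/9)
q = 49076 (q = -2 + 49078 = 49076)
M = -201 (M = -3*67 = -201)
(q + r(-37, 74))/(31542 + M) = (49076 + (4/9 + (16/9)*74))/(31542 - 201) = (49076 + (4/9 + 1184/9))/31341 = (49076 + 132)*(1/31341) = 49208*(1/31341) = 49208/31341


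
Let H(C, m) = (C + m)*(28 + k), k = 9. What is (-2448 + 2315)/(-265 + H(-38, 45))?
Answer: 133/6 ≈ 22.167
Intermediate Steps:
H(C, m) = 37*C + 37*m (H(C, m) = (C + m)*(28 + 9) = (C + m)*37 = 37*C + 37*m)
(-2448 + 2315)/(-265 + H(-38, 45)) = (-2448 + 2315)/(-265 + (37*(-38) + 37*45)) = -133/(-265 + (-1406 + 1665)) = -133/(-265 + 259) = -133/(-6) = -133*(-1/6) = 133/6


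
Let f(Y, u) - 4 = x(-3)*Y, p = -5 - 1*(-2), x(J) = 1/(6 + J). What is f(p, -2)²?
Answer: 9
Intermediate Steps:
p = -3 (p = -5 + 2 = -3)
f(Y, u) = 4 + Y/3 (f(Y, u) = 4 + Y/(6 - 3) = 4 + Y/3)
f(p, -2)² = (4 + (⅓)*(-3))² = (4 - 1)² = 3² = 9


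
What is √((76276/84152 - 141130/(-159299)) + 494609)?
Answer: 3*√12596793195864684724178/478761766 ≈ 703.29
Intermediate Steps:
√((76276/84152 - 141130/(-159299)) + 494609) = √((76276*(1/84152) - 141130*(-1/159299)) + 494609) = √((19069/21038 + 141130/159299) + 494609) = √(6006765571/3351332362 + 494609) = √(1657605155002029/3351332362) = 3*√12596793195864684724178/478761766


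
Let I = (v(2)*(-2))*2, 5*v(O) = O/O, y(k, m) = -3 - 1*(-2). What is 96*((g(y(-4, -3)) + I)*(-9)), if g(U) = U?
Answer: 7776/5 ≈ 1555.2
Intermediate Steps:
y(k, m) = -1 (y(k, m) = -3 + 2 = -1)
v(O) = ⅕ (v(O) = (O/O)/5 = (⅕)*1 = ⅕)
I = -⅘ (I = ((⅕)*(-2))*2 = -⅖*2 = -⅘ ≈ -0.80000)
96*((g(y(-4, -3)) + I)*(-9)) = 96*((-1 - ⅘)*(-9)) = 96*(-9/5*(-9)) = 96*(81/5) = 7776/5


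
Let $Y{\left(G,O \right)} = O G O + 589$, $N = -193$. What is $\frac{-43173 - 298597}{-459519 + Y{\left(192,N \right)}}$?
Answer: $- \frac{170885}{3346439} \approx -0.051065$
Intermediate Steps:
$Y{\left(G,O \right)} = 589 + G O^{2}$ ($Y{\left(G,O \right)} = G O O + 589 = G O^{2} + 589 = 589 + G O^{2}$)
$\frac{-43173 - 298597}{-459519 + Y{\left(192,N \right)}} = \frac{-43173 - 298597}{-459519 + \left(589 + 192 \left(-193\right)^{2}\right)} = - \frac{341770}{-459519 + \left(589 + 192 \cdot 37249\right)} = - \frac{341770}{-459519 + \left(589 + 7151808\right)} = - \frac{341770}{-459519 + 7152397} = - \frac{341770}{6692878} = \left(-341770\right) \frac{1}{6692878} = - \frac{170885}{3346439}$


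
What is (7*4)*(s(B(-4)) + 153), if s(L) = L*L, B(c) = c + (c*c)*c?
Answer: 133756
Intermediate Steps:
B(c) = c + c³ (B(c) = c + c²*c = c + c³)
s(L) = L²
(7*4)*(s(B(-4)) + 153) = (7*4)*((-4 + (-4)³)² + 153) = 28*((-4 - 64)² + 153) = 28*((-68)² + 153) = 28*(4624 + 153) = 28*4777 = 133756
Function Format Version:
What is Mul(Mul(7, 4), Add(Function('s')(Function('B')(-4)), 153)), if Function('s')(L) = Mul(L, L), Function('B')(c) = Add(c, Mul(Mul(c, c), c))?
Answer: 133756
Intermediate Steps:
Function('B')(c) = Add(c, Pow(c, 3)) (Function('B')(c) = Add(c, Mul(Pow(c, 2), c)) = Add(c, Pow(c, 3)))
Function('s')(L) = Pow(L, 2)
Mul(Mul(7, 4), Add(Function('s')(Function('B')(-4)), 153)) = Mul(Mul(7, 4), Add(Pow(Add(-4, Pow(-4, 3)), 2), 153)) = Mul(28, Add(Pow(Add(-4, -64), 2), 153)) = Mul(28, Add(Pow(-68, 2), 153)) = Mul(28, Add(4624, 153)) = Mul(28, 4777) = 133756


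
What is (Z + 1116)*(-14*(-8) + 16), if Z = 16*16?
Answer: 175616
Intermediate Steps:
Z = 256
(Z + 1116)*(-14*(-8) + 16) = (256 + 1116)*(-14*(-8) + 16) = 1372*(112 + 16) = 1372*128 = 175616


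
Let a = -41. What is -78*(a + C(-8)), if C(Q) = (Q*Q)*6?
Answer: -26754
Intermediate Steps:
C(Q) = 6*Q² (C(Q) = Q²*6 = 6*Q²)
-78*(a + C(-8)) = -78*(-41 + 6*(-8)²) = -78*(-41 + 6*64) = -78*(-41 + 384) = -78*343 = -26754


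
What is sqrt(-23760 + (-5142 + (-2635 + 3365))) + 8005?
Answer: 8005 + 2*I*sqrt(7043) ≈ 8005.0 + 167.85*I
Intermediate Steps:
sqrt(-23760 + (-5142 + (-2635 + 3365))) + 8005 = sqrt(-23760 + (-5142 + 730)) + 8005 = sqrt(-23760 - 4412) + 8005 = sqrt(-28172) + 8005 = 2*I*sqrt(7043) + 8005 = 8005 + 2*I*sqrt(7043)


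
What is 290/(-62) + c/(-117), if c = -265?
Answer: -8750/3627 ≈ -2.4125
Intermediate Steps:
290/(-62) + c/(-117) = 290/(-62) - 265/(-117) = 290*(-1/62) - 265*(-1/117) = -145/31 + 265/117 = -8750/3627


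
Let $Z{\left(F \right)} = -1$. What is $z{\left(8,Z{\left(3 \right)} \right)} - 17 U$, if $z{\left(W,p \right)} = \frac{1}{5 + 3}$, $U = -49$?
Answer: $\frac{6665}{8} \approx 833.13$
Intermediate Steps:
$z{\left(W,p \right)} = \frac{1}{8}$
$z{\left(8,Z{\left(3 \right)} \right)} - 17 U = \frac{1}{8} - -833 = \frac{1}{8} + 833 = \frac{6665}{8}$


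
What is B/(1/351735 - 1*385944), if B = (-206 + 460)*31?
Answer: -2769561390/135750012839 ≈ -0.020402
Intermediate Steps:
B = 7874 (B = 254*31 = 7874)
B/(1/351735 - 1*385944) = 7874/(1/351735 - 1*385944) = 7874/(1/351735 - 385944) = 7874/(-135750012839/351735) = 7874*(-351735/135750012839) = -2769561390/135750012839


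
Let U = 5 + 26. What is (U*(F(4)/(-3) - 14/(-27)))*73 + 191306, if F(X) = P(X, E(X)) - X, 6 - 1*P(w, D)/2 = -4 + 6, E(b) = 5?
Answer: 5115476/27 ≈ 1.8946e+5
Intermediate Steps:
P(w, D) = 8 (P(w, D) = 12 - 2*(-4 + 6) = 12 - 2*2 = 12 - 4 = 8)
F(X) = 8 - X
U = 31
(U*(F(4)/(-3) - 14/(-27)))*73 + 191306 = (31*((8 - 1*4)/(-3) - 14/(-27)))*73 + 191306 = (31*((8 - 4)*(-1/3) - 14*(-1/27)))*73 + 191306 = (31*(4*(-1/3) + 14/27))*73 + 191306 = (31*(-4/3 + 14/27))*73 + 191306 = (31*(-22/27))*73 + 191306 = -682/27*73 + 191306 = -49786/27 + 191306 = 5115476/27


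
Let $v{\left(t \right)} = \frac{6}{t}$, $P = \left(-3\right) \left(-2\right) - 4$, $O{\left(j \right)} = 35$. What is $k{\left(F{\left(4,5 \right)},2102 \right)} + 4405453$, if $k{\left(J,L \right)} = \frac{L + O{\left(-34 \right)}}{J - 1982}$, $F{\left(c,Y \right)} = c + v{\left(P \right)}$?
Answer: $\frac{8700767538}{1975} \approx 4.4054 \cdot 10^{6}$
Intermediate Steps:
$P = 2$ ($P = 6 - 4 = 2$)
$F{\left(c,Y \right)} = 3 + c$ ($F{\left(c,Y \right)} = c + \frac{6}{2} = c + 6 \cdot \frac{1}{2} = c + 3 = 3 + c$)
$k{\left(J,L \right)} = \frac{35 + L}{-1982 + J}$ ($k{\left(J,L \right)} = \frac{L + 35}{J - 1982} = \frac{35 + L}{-1982 + J}$)
$k{\left(F{\left(4,5 \right)},2102 \right)} + 4405453 = \frac{35 + 2102}{-1982 + \left(3 + 4\right)} + 4405453 = \frac{1}{-1982 + 7} \cdot 2137 + 4405453 = \frac{1}{-1975} \cdot 2137 + 4405453 = \left(- \frac{1}{1975}\right) 2137 + 4405453 = - \frac{2137}{1975} + 4405453 = \frac{8700767538}{1975}$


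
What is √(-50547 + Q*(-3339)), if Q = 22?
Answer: I*√124005 ≈ 352.14*I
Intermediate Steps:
√(-50547 + Q*(-3339)) = √(-50547 + 22*(-3339)) = √(-50547 - 73458) = √(-124005) = I*√124005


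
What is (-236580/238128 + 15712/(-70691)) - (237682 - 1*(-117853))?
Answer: -498743431711133/1402792204 ≈ -3.5554e+5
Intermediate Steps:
(-236580/238128 + 15712/(-70691)) - (237682 - 1*(-117853)) = (-236580*1/238128 + 15712*(-1/70691)) - (237682 + 117853) = (-19715/19844 - 15712/70691) - 1*355535 = -1705461993/1402792204 - 355535 = -498743431711133/1402792204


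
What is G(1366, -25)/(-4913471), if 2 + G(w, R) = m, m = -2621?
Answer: 2623/4913471 ≈ 0.00053384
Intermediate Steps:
G(w, R) = -2623 (G(w, R) = -2 - 2621 = -2623)
G(1366, -25)/(-4913471) = -2623/(-4913471) = -2623*(-1/4913471) = 2623/4913471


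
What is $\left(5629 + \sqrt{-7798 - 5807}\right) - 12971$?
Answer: $-7342 + i \sqrt{13605} \approx -7342.0 + 116.64 i$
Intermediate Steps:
$\left(5629 + \sqrt{-7798 - 5807}\right) - 12971 = \left(5629 + \sqrt{-13605}\right) - 12971 = \left(5629 + i \sqrt{13605}\right) - 12971 = -7342 + i \sqrt{13605}$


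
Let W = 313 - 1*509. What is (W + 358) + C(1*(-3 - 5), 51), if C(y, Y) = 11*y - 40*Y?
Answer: -1966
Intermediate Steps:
C(y, Y) = -40*Y + 11*y
W = -196 (W = 313 - 509 = -196)
(W + 358) + C(1*(-3 - 5), 51) = (-196 + 358) + (-40*51 + 11*(1*(-3 - 5))) = 162 + (-2040 + 11*(1*(-8))) = 162 + (-2040 + 11*(-8)) = 162 + (-2040 - 88) = 162 - 2128 = -1966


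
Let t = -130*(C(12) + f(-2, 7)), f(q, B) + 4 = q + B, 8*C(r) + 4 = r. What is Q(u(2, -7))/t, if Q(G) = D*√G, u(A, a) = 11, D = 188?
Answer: -47*√11/65 ≈ -2.3982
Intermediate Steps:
C(r) = -½ + r/8
f(q, B) = -4 + B + q (f(q, B) = -4 + (q + B) = -4 + (B + q) = -4 + B + q)
Q(G) = 188*√G
t = -260 (t = -130*((-½ + (⅛)*12) + (-4 + 7 - 2)) = -130*((-½ + 3/2) + 1) = -130*(1 + 1) = -130*2 = -260)
Q(u(2, -7))/t = (188*√11)/(-260) = (188*√11)*(-1/260) = -47*√11/65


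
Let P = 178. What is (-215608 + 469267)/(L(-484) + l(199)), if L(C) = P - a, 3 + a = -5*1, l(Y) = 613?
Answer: 5397/17 ≈ 317.47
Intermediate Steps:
a = -8 (a = -3 - 5*1 = -3 - 5 = -8)
L(C) = 186 (L(C) = 178 - 1*(-8) = 178 + 8 = 186)
(-215608 + 469267)/(L(-484) + l(199)) = (-215608 + 469267)/(186 + 613) = 253659/799 = 253659*(1/799) = 5397/17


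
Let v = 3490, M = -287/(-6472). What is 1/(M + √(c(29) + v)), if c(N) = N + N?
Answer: -1857464/148614227263 + 83773568*√887/148614227263 ≈ 0.016776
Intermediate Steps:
M = 287/6472 (M = -287*(-1/6472) = 287/6472 ≈ 0.044345)
c(N) = 2*N
1/(M + √(c(29) + v)) = 1/(287/6472 + √(2*29 + 3490)) = 1/(287/6472 + √(58 + 3490)) = 1/(287/6472 + √3548) = 1/(287/6472 + 2*√887)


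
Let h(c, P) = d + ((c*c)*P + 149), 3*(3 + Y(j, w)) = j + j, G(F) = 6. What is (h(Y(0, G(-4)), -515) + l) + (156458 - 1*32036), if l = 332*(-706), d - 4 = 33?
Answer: -114419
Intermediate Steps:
d = 37 (d = 4 + 33 = 37)
Y(j, w) = -3 + 2*j/3 (Y(j, w) = -3 + (j + j)/3 = -3 + (2*j)/3 = -3 + 2*j/3)
l = -234392
h(c, P) = 186 + P*c² (h(c, P) = 37 + ((c*c)*P + 149) = 37 + (c²*P + 149) = 37 + (P*c² + 149) = 37 + (149 + P*c²) = 186 + P*c²)
(h(Y(0, G(-4)), -515) + l) + (156458 - 1*32036) = ((186 - 515*(-3 + (⅔)*0)²) - 234392) + (156458 - 1*32036) = ((186 - 515*(-3 + 0)²) - 234392) + (156458 - 32036) = ((186 - 515*(-3)²) - 234392) + 124422 = ((186 - 515*9) - 234392) + 124422 = ((186 - 4635) - 234392) + 124422 = (-4449 - 234392) + 124422 = -238841 + 124422 = -114419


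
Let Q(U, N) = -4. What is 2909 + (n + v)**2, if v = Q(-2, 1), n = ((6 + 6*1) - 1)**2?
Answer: 16598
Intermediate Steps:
n = 121 (n = ((6 + 6) - 1)**2 = (12 - 1)**2 = 11**2 = 121)
v = -4
2909 + (n + v)**2 = 2909 + (121 - 4)**2 = 2909 + 117**2 = 2909 + 13689 = 16598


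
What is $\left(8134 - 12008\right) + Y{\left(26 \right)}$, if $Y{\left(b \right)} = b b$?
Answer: $-3198$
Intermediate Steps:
$Y{\left(b \right)} = b^{2}$
$\left(8134 - 12008\right) + Y{\left(26 \right)} = \left(8134 - 12008\right) + 26^{2} = -3874 + 676 = -3198$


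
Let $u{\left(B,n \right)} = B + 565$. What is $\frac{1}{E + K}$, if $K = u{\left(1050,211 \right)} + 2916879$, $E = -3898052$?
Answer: $- \frac{1}{979558} \approx -1.0209 \cdot 10^{-6}$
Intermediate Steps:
$u{\left(B,n \right)} = 565 + B$
$K = 2918494$ ($K = \left(565 + 1050\right) + 2916879 = 1615 + 2916879 = 2918494$)
$\frac{1}{E + K} = \frac{1}{-3898052 + 2918494} = \frac{1}{-979558} = - \frac{1}{979558}$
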